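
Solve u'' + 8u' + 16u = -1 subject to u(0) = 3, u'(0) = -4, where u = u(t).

u = -1/16 + 49*exp(-4*t)/16 + 33*t*exp(-4*t)/4

Characteristic equation r² + 8r + 16 = 0 has discriminant (8)² - 4·(16) = 0, so r = -4 is a repeated root.
Hence u_h = (C1 + C2*t)*exp(-4*t).
For the particular solution try u_p = A0. Substituting and matching coefficients of each power of t gives A0 = -1/16, so u_p = -1/16.
General solution: u = -1/16 + C1*exp(-4*t) + C2*t*exp(-4*t).
Apply the initial conditions: u(0) = -1/16 + C1 = 3 and u'(0) = C2 - 4*C1 = -4. Solving gives C1 = 49/16, C2 = 33/4.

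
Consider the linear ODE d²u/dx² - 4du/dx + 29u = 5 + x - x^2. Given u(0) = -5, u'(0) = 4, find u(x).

u = 4347/24389 - x**2/29 + 21*x/841 - 126292*cos(5*x)*exp(2*x)/24389 + 349531*exp(2*x)*sin(5*x)/121945

Characteristic equation r² - 4r + 29 = 0 has discriminant (-4)² - 4·(29) = -100 < 0, so r = 2 ± 5i.
Hence u_h = C1*cos(5*x)*exp(2*x) + C2*exp(2*x)*sin(5*x).
For the particular solution try u_p = A0 + A1*x + A2*x^2. Substituting and matching coefficients of each power of x gives A0 = 4347/24389, A1 = 21/841, A2 = -1/29, so u_p = 4347/24389 - x^2/29 + 21*x/841.
General solution: u = 4347/24389 - x^2/29 + 21*x/841 + C1*cos(5*x)*exp(2*x) + C2*exp(2*x)*sin(5*x).
Apply the initial conditions: u(0) = 4347/24389 + C1 = -5 and u'(0) = 21/841 + 2*C1 + 5*C2 = 4. Solving gives C1 = -126292/24389, C2 = 349531/121945.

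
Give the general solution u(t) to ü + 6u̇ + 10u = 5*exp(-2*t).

Characteristic equation r² + 6r + 10 = 0 has discriminant (6)² - 4·(10) = -4 < 0, so r = -3 ± i.
Hence u_h = C1*cos(t)*exp(-3*t) + C2*exp(-3*t)*sin(t).
Try u_p = A*exp(-2*t). Substituting into the equation and dividing by exp(-2*t) gives A = 5/2, so u_p = 5*exp(-2*t)/2.

u = 5*exp(-2*t)/2 + C1*cos(t)*exp(-3*t) + C2*exp(-3*t)*sin(t)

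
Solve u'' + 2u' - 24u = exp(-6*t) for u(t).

u = C1*exp(-6*t) + C2*exp(4*t) - t*exp(-6*t)/10

Characteristic equation r² + 2r - 24 = 0 factors as (r + 6)(r - 4) = 0, so r = -6, 4.
Hence u_h = C1*exp(-6*t) + C2*exp(4*t).
Since exp(-6*t) solves the homogeneous equation (r = -6 is a root of multiplicity 1), multiply the trial by t. Try u_p = A*t*exp(-6*t). Substituting into the equation and dividing by exp(-6*t) gives A = -1/10, so u_p = -t*exp(-6*t)/10.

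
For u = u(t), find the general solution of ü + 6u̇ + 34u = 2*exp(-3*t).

Characteristic equation r² + 6r + 34 = 0 has discriminant (6)² - 4·(34) = -100 < 0, so r = -3 ± 5i.
Hence u_h = C1*cos(5*t)*exp(-3*t) + C2*exp(-3*t)*sin(5*t).
Try u_p = A*exp(-3*t). Substituting into the equation and dividing by exp(-3*t) gives A = 2/25, so u_p = 2*exp(-3*t)/25.

u = 2*exp(-3*t)/25 + C1*cos(5*t)*exp(-3*t) + C2*exp(-3*t)*sin(5*t)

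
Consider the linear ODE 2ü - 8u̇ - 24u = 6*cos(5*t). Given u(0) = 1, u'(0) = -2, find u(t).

Divide through by 2: u'' - 4u' - 12u = 3*cos(5*t).
Characteristic equation r² - 4r - 12 = 0 factors as (r - 6)(r + 2) = 0, so r = 6, -2.
Hence u_h = C1*exp(6*t) + C2*exp(-2*t).
Try u_p = A*cos(5*t) + B*sin(5*t). Substituting and equating the coefficients of cos(5t) and sin(5t) gives A = -111/1769, B = -60/1769, so u_p = -111*cos(5*t)/1769 - 60*sin(5*t)/1769.
General solution: u = -111*cos(5*t)/1769 - 60*sin(5*t)/1769 + C1*exp(6*t) + C2*exp(-2*t).
Apply the initial conditions: u(0) = -111/1769 + C1 + C2 = 1 and u'(0) = -300/1769 - 2*C2 + 6*C1 = -2. Solving gives C1 = 9/244, C2 = 119/116.

u = -111*cos(5*t)/1769 - 60*sin(5*t)/1769 + 9*exp(6*t)/244 + 119*exp(-2*t)/116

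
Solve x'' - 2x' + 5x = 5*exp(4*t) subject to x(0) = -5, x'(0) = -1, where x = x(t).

Characteristic equation r² - 2r + 5 = 0 has discriminant (-2)² - 4·(5) = -16 < 0, so r = 1 ± 2i.
Hence x_h = C1*cos(2*t)*exp(t) + C2*exp(t)*sin(2*t).
Try x_p = A*exp(4*t). Substituting into the equation and dividing by exp(4*t) gives A = 5/13, so x_p = 5*exp(4*t)/13.
General solution: x = 5*exp(4*t)/13 + C1*cos(2*t)*exp(t) + C2*exp(t)*sin(2*t).
Apply the initial conditions: x(0) = 5/13 + C1 = -5 and x'(0) = 20/13 + C1 + 2*C2 = -1. Solving gives C1 = -70/13, C2 = 37/26.

x = 5*exp(4*t)/13 - 70*cos(2*t)*exp(t)/13 + 37*exp(t)*sin(2*t)/26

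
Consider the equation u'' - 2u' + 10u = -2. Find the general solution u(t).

u = -1/5 + C1*cos(3*t)*exp(t) + C2*exp(t)*sin(3*t)

Characteristic equation r² - 2r + 10 = 0 has discriminant (-2)² - 4·(10) = -36 < 0, so r = 1 ± 3i.
Hence u_h = C1*cos(3*t)*exp(t) + C2*exp(t)*sin(3*t).
For the particular solution try u_p = A0. Substituting and matching coefficients of each power of t gives A0 = -1/5, so u_p = -1/5.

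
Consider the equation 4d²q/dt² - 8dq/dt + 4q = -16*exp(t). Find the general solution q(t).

q = C1*exp(t) - 2*t**2*exp(t) + C2*t*exp(t)

Divide through by 4: q'' - 2q' + q = -4*exp(t).
Characteristic equation r² - 2r + 1 = 0 has discriminant (-2)² - 4·(1) = 0, so r = 1 is a repeated root.
Hence q_h = (C1 + C2*t)*exp(t).
Since exp(t) solves the homogeneous equation (r = 1 is a root of multiplicity 2), multiply the trial by t^2. Try q_p = A*t^2*exp(t). Substituting into the equation and dividing by exp(t) gives A = -2, so q_p = -2*t^2*exp(t).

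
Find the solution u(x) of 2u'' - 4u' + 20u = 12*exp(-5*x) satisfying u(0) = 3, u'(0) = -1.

Divide through by 2: u'' - 2u' + 10u = 6*exp(-5*x).
Characteristic equation r² - 2r + 10 = 0 has discriminant (-2)² - 4·(10) = -36 < 0, so r = 1 ± 3i.
Hence u_h = C1*cos(3*x)*exp(x) + C2*exp(x)*sin(3*x).
Try u_p = A*exp(-5*x). Substituting into the equation and dividing by exp(-5*x) gives A = 2/15, so u_p = 2*exp(-5*x)/15.
General solution: u = 2*exp(-5*x)/15 + C1*cos(3*x)*exp(x) + C2*exp(x)*sin(3*x).
Apply the initial conditions: u(0) = 2/15 + C1 = 3 and u'(0) = -2/3 + C1 + 3*C2 = -1. Solving gives C1 = 43/15, C2 = -16/15.

u = 2*exp(-5*x)/15 - 16*exp(x)*sin(3*x)/15 + 43*cos(3*x)*exp(x)/15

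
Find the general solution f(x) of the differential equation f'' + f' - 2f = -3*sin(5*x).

Characteristic equation r² + r - 2 = 0 factors as (r + 2)(r - 1) = 0, so r = -2, 1.
Hence f_h = C1*exp(-2*x) + C2*exp(x).
Try f_p = A*cos(5*x) + B*sin(5*x). Substituting and equating the coefficients of cos(5x) and sin(5x) gives A = 15/754, B = 81/754, so f_p = 15*cos(5*x)/754 + 81*sin(5*x)/754.

f = 15*cos(5*x)/754 + 81*sin(5*x)/754 + C1*exp(-2*x) + C2*exp(x)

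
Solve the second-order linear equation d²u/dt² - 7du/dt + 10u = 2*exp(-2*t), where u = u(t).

Characteristic equation r² - 7r + 10 = 0 factors as (r - 2)(r - 5) = 0, so r = 2, 5.
Hence u_h = C1*exp(2*t) + C2*exp(5*t).
Try u_p = A*exp(-2*t). Substituting into the equation and dividing by exp(-2*t) gives A = 1/14, so u_p = exp(-2*t)/14.

u = exp(-2*t)/14 + C1*exp(2*t) + C2*exp(5*t)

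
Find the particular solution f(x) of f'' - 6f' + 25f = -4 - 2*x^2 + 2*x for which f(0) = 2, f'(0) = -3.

Characteristic equation r² - 6r + 25 = 0 has discriminant (-6)² - 4·(25) = -64 < 0, so r = 3 ± 4i.
Hence f_h = C1*cos(4*x)*exp(3*x) + C2*exp(3*x)*sin(4*x).
For the particular solution try f_p = A0 + A1*x + A2*x^2. Substituting and matching coefficients of each power of x gives A0 = -2244/15625, A1 = 26/625, A2 = -2/25, so f_p = -2244/15625 - 2*x^2/25 + 26*x/625.
General solution: f = -2244/15625 - 2*x^2/25 + 26*x/625 + C1*cos(4*x)*exp(3*x) + C2*exp(3*x)*sin(4*x).
Apply the initial conditions: f(0) = -2244/15625 + C1 = 2 and f'(0) = 26/625 + 3*C1 + 4*C2 = -3. Solving gives C1 = 33494/15625, C2 = -148007/62500.

f = -2244/15625 - 2*x**2/25 + 26*x/625 - 148007*exp(3*x)*sin(4*x)/62500 + 33494*cos(4*x)*exp(3*x)/15625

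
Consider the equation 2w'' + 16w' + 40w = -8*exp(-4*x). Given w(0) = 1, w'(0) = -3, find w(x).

w = -exp(-4*x) + exp(-4*x)*sin(2*x)/2 + 2*cos(2*x)*exp(-4*x)

Divide through by 2: w'' + 8w' + 20w = -4*exp(-4*x).
Characteristic equation r² + 8r + 20 = 0 has discriminant (8)² - 4·(20) = -16 < 0, so r = -4 ± 2i.
Hence w_h = C1*cos(2*x)*exp(-4*x) + C2*exp(-4*x)*sin(2*x).
Try w_p = A*exp(-4*x). Substituting into the equation and dividing by exp(-4*x) gives A = -1, so w_p = -exp(-4*x).
General solution: w = -exp(-4*x) + C1*cos(2*x)*exp(-4*x) + C2*exp(-4*x)*sin(2*x).
Apply the initial conditions: w(0) = -1 + C1 = 1 and w'(0) = 4 - 4*C1 + 2*C2 = -3. Solving gives C1 = 2, C2 = 1/2.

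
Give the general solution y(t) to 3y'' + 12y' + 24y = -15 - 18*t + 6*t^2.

y = -3/16 - t + t**2/4 + C1*cos(2*t)*exp(-2*t) + C2*exp(-2*t)*sin(2*t)

Divide through by 3: y'' + 4y' + 8y = -5 - 6*t + 2*t^2.
Characteristic equation r² + 4r + 8 = 0 has discriminant (4)² - 4·(8) = -16 < 0, so r = -2 ± 2i.
Hence y_h = C1*cos(2*t)*exp(-2*t) + C2*exp(-2*t)*sin(2*t).
For the particular solution try y_p = A0 + A1*t + A2*t^2. Substituting and matching coefficients of each power of t gives A0 = -3/16, A1 = -1, A2 = 1/4, so y_p = -3/16 - t + t^2/4.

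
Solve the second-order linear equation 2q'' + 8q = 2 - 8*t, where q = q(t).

q = 1/4 - t + C1*cos(2*t) + C2*sin(2*t)

Divide through by 2: q'' + 4q = 1 - 4*t.
Characteristic equation r² + 4 = 0 has discriminant (0)² - 4·(4) = -16 < 0, so r = ± 2i.
Hence q_h = C1*cos(2*t) + C2*sin(2*t).
For the particular solution try q_p = A0 + A1*t. Substituting and matching coefficients of each power of t gives A0 = 1/4, A1 = -1, so q_p = 1/4 - t.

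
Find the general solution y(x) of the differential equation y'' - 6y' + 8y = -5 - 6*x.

y = -19/16 - 3*x/4 + C1*exp(4*x) + C2*exp(2*x)

Characteristic equation r² - 6r + 8 = 0 factors as (r - 4)(r - 2) = 0, so r = 4, 2.
Hence y_h = C1*exp(4*x) + C2*exp(2*x).
For the particular solution try y_p = A0 + A1*x. Substituting and matching coefficients of each power of x gives A0 = -19/16, A1 = -3/4, so y_p = -19/16 - 3*x/4.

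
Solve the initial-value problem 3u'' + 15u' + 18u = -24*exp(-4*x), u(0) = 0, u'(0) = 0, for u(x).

Divide through by 3: u'' + 5u' + 6u = -8*exp(-4*x).
Characteristic equation r² + 5r + 6 = 0 factors as (r + 3)(r + 2) = 0, so r = -3, -2.
Hence u_h = C1*exp(-3*x) + C2*exp(-2*x).
Try u_p = A*exp(-4*x). Substituting into the equation and dividing by exp(-4*x) gives A = -4, so u_p = -4*exp(-4*x).
General solution: u = -4*exp(-4*x) + C1*exp(-3*x) + C2*exp(-2*x).
Apply the initial conditions: u(0) = -4 + C1 + C2 = 0 and u'(0) = 16 - 3*C1 - 2*C2 = 0. Solving gives C1 = 8, C2 = -4.

u = -4*exp(-4*x) - 4*exp(-2*x) + 8*exp(-3*x)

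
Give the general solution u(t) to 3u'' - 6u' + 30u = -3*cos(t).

Divide through by 3: u'' - 2u' + 10u = -cos(t).
Characteristic equation r² - 2r + 10 = 0 has discriminant (-2)² - 4·(10) = -36 < 0, so r = 1 ± 3i.
Hence u_h = C1*cos(3*t)*exp(t) + C2*exp(t)*sin(3*t).
Try u_p = A*cos(t) + B*sin(t). Substituting and equating the coefficients of cos(t) and sin(t) gives A = -9/85, B = 2/85, so u_p = -9*cos(t)/85 + 2*sin(t)/85.

u = -9*cos(t)/85 + 2*sin(t)/85 + C1*cos(3*t)*exp(t) + C2*exp(t)*sin(3*t)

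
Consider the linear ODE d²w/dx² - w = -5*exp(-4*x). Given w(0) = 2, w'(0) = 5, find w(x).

w = 3*exp(x) - 2*exp(-x)/3 - exp(-4*x)/3

Characteristic equation r² - 1 = 0 factors as (r - 1)(r + 1) = 0, so r = 1, -1.
Hence w_h = C1*exp(x) + C2*exp(-x).
Try w_p = A*exp(-4*x). Substituting into the equation and dividing by exp(-4*x) gives A = -1/3, so w_p = -exp(-4*x)/3.
General solution: w = -exp(-4*x)/3 + C1*exp(x) + C2*exp(-x).
Apply the initial conditions: w(0) = -1/3 + C1 + C2 = 2 and w'(0) = 4/3 + C1 - C2 = 5. Solving gives C1 = 3, C2 = -2/3.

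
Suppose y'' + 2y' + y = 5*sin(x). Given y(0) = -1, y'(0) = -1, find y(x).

y = -5*cos(x)/2 + 3*exp(-x)/2 + x*exp(-x)/2

Characteristic equation r² + 2r + 1 = 0 has discriminant (2)² - 4·(1) = 0, so r = -1 is a repeated root.
Hence y_h = (C1 + C2*x)*exp(-x).
Try y_p = A*cos(x) + B*sin(x). Substituting and equating the coefficients of cos(x) and sin(x) gives A = -5/2, B = 0, so y_p = -5*cos(x)/2.
General solution: y = -5*cos(x)/2 + C1*exp(-x) + C2*x*exp(-x).
Apply the initial conditions: y(0) = -5/2 + C1 = -1 and y'(0) = C2 - C1 = -1. Solving gives C1 = 3/2, C2 = 1/2.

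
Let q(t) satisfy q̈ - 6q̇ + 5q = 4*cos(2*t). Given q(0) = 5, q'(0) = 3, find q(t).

Characteristic equation r² - 6r + 5 = 0 factors as (r - 5)(r - 1) = 0, so r = 5, 1.
Hence q_h = C1*exp(5*t) + C2*exp(t).
Try q_p = A*cos(2*t) + B*sin(2*t). Substituting and equating the coefficients of cos(2t) and sin(2t) gives A = 4/145, B = -48/145, so q_p = -48*sin(2*t)/145 + 4*cos(2*t)/145.
General solution: q = -48*sin(2*t)/145 + 4*cos(2*t)/145 + C1*exp(5*t) + C2*exp(t).
Apply the initial conditions: q(0) = 4/145 + C1 + C2 = 5 and q'(0) = -96/145 + C2 + 5*C1 = 3. Solving gives C1 = -19/58, C2 = 53/10.

q = -48*sin(2*t)/145 - 19*exp(5*t)/58 + 4*cos(2*t)/145 + 53*exp(t)/10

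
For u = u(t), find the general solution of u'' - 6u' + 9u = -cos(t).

u = -2*cos(t)/25 + 3*sin(t)/50 + C1*exp(3*t) + C2*t*exp(3*t)

Characteristic equation r² - 6r + 9 = 0 has discriminant (-6)² - 4·(9) = 0, so r = 3 is a repeated root.
Hence u_h = (C1 + C2*t)*exp(3*t).
Try u_p = A*cos(t) + B*sin(t). Substituting and equating the coefficients of cos(t) and sin(t) gives A = -2/25, B = 3/50, so u_p = -2*cos(t)/25 + 3*sin(t)/50.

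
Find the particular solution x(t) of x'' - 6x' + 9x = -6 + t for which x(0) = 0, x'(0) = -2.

Characteristic equation r² - 6r + 9 = 0 has discriminant (-6)² - 4·(9) = 0, so r = 3 is a repeated root.
Hence x_h = (C1 + C2*t)*exp(3*t).
For the particular solution try x_p = A0 + A1*t. Substituting and matching coefficients of each power of t gives A0 = -16/27, A1 = 1/9, so x_p = -16/27 + t/9.
General solution: x = -16/27 + t/9 + C1*exp(3*t) + C2*t*exp(3*t).
Apply the initial conditions: x(0) = -16/27 + C1 = 0 and x'(0) = 1/9 + C2 + 3*C1 = -2. Solving gives C1 = 16/27, C2 = -35/9.

x = -16/27 + t/9 + 16*exp(3*t)/27 - 35*t*exp(3*t)/9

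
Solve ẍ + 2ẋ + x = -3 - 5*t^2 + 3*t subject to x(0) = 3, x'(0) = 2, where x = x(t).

Characteristic equation r² + 2r + 1 = 0 has discriminant (2)² - 4·(1) = 0, so r = -1 is a repeated root.
Hence x_h = (C1 + C2*t)*exp(-t).
For the particular solution try x_p = A0 + A1*t + A2*t^2. Substituting and matching coefficients of each power of t gives A0 = -39, A1 = 23, A2 = -5, so x_p = -39 - 5*t^2 + 23*t.
General solution: x = -39 - 5*t^2 + 23*t + C1*exp(-t) + C2*t*exp(-t).
Apply the initial conditions: x(0) = -39 + C1 = 3 and x'(0) = 23 + C2 - C1 = 2. Solving gives C1 = 42, C2 = 21.

x = -39 - 5*t**2 + 23*t + 42*exp(-t) + 21*t*exp(-t)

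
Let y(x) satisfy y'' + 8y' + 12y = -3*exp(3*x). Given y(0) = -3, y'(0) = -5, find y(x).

Characteristic equation r² + 8r + 12 = 0 factors as (r + 6)(r + 2) = 0, so r = -6, -2.
Hence y_h = C1*exp(-6*x) + C2*exp(-2*x).
Try y_p = A*exp(3*x). Substituting into the equation and dividing by exp(3*x) gives A = -1/15, so y_p = -exp(3*x)/15.
General solution: y = -exp(3*x)/15 + C1*exp(-6*x) + C2*exp(-2*x).
Apply the initial conditions: y(0) = -1/15 + C1 + C2 = -3 and y'(0) = -1/5 - 6*C1 - 2*C2 = -5. Solving gives C1 = 8/3, C2 = -28/5.

y = -28*exp(-2*x)/5 - exp(3*x)/15 + 8*exp(-6*x)/3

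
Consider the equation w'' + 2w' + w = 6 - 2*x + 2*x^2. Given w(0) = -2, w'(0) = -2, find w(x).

Characteristic equation r² + 2r + 1 = 0 has discriminant (2)² - 4·(1) = 0, so r = -1 is a repeated root.
Hence w_h = (C1 + C2*x)*exp(-x).
For the particular solution try w_p = A0 + A1*x + A2*x^2. Substituting and matching coefficients of each power of x gives A0 = 22, A1 = -10, A2 = 2, so w_p = 22 - 10*x + 2*x^2.
General solution: w = 22 - 10*x + 2*x^2 + C1*exp(-x) + C2*x*exp(-x).
Apply the initial conditions: w(0) = 22 + C1 = -2 and w'(0) = -10 + C2 - C1 = -2. Solving gives C1 = -24, C2 = -16.

w = 22 - 24*exp(-x) - 10*x + 2*x**2 - 16*x*exp(-x)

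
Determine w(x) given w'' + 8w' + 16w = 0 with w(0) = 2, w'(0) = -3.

w = 2*exp(-4*x) + 5*x*exp(-4*x)

Characteristic equation r² + 8r + 16 = 0 has discriminant (8)² - 4·(16) = 0, so r = -4 is a repeated root.
Hence w_h = (C1 + C2*x)*exp(-4*x).
Apply the initial conditions: w(0) = C1 = 2 and w'(0) = C2 - 4*C1 = -3. Solving gives C1 = 2, C2 = 5.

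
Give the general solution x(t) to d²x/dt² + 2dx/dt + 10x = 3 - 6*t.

x = 21/50 - 3*t/5 + C1*cos(3*t)*exp(-t) + C2*exp(-t)*sin(3*t)

Characteristic equation r² + 2r + 10 = 0 has discriminant (2)² - 4·(10) = -36 < 0, so r = -1 ± 3i.
Hence x_h = C1*cos(3*t)*exp(-t) + C2*exp(-t)*sin(3*t).
For the particular solution try x_p = A0 + A1*t. Substituting and matching coefficients of each power of t gives A0 = 21/50, A1 = -3/5, so x_p = 21/50 - 3*t/5.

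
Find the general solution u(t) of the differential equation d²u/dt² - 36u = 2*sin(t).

u = -2*sin(t)/37 + C1*exp(6*t) + C2*exp(-6*t)

Characteristic equation r² - 36 = 0 factors as (r - 6)(r + 6) = 0, so r = 6, -6.
Hence u_h = C1*exp(6*t) + C2*exp(-6*t).
Try u_p = A*cos(t) + B*sin(t). Substituting and equating the coefficients of cos(t) and sin(t) gives A = 0, B = -2/37, so u_p = -2*sin(t)/37.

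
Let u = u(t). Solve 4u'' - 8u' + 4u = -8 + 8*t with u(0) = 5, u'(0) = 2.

Divide through by 4: u'' - 2u' + u = -2 + 2*t.
Characteristic equation r² - 2r + 1 = 0 has discriminant (-2)² - 4·(1) = 0, so r = 1 is a repeated root.
Hence u_h = (C1 + C2*t)*exp(t).
For the particular solution try u_p = A0 + A1*t. Substituting and matching coefficients of each power of t gives A0 = 2, A1 = 2, so u_p = 2 + 2*t.
General solution: u = 2 + 2*t + C1*exp(t) + C2*t*exp(t).
Apply the initial conditions: u(0) = 2 + C1 = 5 and u'(0) = 2 + C1 + C2 = 2. Solving gives C1 = 3, C2 = -3.

u = 2 + 2*t + 3*exp(t) - 3*t*exp(t)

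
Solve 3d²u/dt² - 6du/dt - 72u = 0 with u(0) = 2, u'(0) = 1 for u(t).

Divide through by 3: u'' - 2u' - 24u = 0.
Characteristic equation r² - 2r - 24 = 0 factors as (r - 6)(r + 4) = 0, so r = 6, -4.
Hence u_h = C1*exp(6*t) + C2*exp(-4*t).
Apply the initial conditions: u(0) = C1 + C2 = 2 and u'(0) = -4*C2 + 6*C1 = 1. Solving gives C1 = 9/10, C2 = 11/10.

u = 9*exp(6*t)/10 + 11*exp(-4*t)/10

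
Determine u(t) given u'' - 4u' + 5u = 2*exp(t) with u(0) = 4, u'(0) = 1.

u = -6*exp(2*t)*sin(t) + 3*cos(t)*exp(2*t) + exp(t)

Characteristic equation r² - 4r + 5 = 0 has discriminant (-4)² - 4·(5) = -4 < 0, so r = 2 ± i.
Hence u_h = C1*cos(t)*exp(2*t) + C2*exp(2*t)*sin(t).
Try u_p = A*exp(t). Substituting into the equation and dividing by exp(t) gives A = 1, so u_p = exp(t).
General solution: u = C1*cos(t)*exp(2*t) + C2*exp(2*t)*sin(t) + exp(t).
Apply the initial conditions: u(0) = 1 + C1 = 4 and u'(0) = 1 + C2 + 2*C1 = 1. Solving gives C1 = 3, C2 = -6.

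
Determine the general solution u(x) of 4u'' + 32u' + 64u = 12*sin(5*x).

u = -120*cos(5*x)/1681 - 27*sin(5*x)/1681 + C1*exp(-4*x) + C2*x*exp(-4*x)

Divide through by 4: u'' + 8u' + 16u = 3*sin(5*x).
Characteristic equation r² + 8r + 16 = 0 has discriminant (8)² - 4·(16) = 0, so r = -4 is a repeated root.
Hence u_h = (C1 + C2*x)*exp(-4*x).
Try u_p = A*cos(5*x) + B*sin(5*x). Substituting and equating the coefficients of cos(5x) and sin(5x) gives A = -120/1681, B = -27/1681, so u_p = -120*cos(5*x)/1681 - 27*sin(5*x)/1681.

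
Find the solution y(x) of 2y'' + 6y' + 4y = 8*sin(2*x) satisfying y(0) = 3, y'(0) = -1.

y = -3*exp(-2*x) - 3*cos(2*x)/5 - sin(2*x)/5 + 33*exp(-x)/5

Divide through by 2: y'' + 3y' + 2y = 4*sin(2*x).
Characteristic equation r² + 3r + 2 = 0 factors as (r + 1)(r + 2) = 0, so r = -1, -2.
Hence y_h = C1*exp(-x) + C2*exp(-2*x).
Try y_p = A*cos(2*x) + B*sin(2*x). Substituting and equating the coefficients of cos(2x) and sin(2x) gives A = -3/5, B = -1/5, so y_p = -3*cos(2*x)/5 - sin(2*x)/5.
General solution: y = -3*cos(2*x)/5 - sin(2*x)/5 + C1*exp(-x) + C2*exp(-2*x).
Apply the initial conditions: y(0) = -3/5 + C1 + C2 = 3 and y'(0) = -2/5 - C1 - 2*C2 = -1. Solving gives C1 = 33/5, C2 = -3.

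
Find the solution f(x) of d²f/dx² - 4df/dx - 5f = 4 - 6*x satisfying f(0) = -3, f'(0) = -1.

f = -44/25 - 43*exp(5*x)/75 - 2*exp(-x)/3 + 6*x/5

Characteristic equation r² - 4r - 5 = 0 factors as (r + 1)(r - 5) = 0, so r = -1, 5.
Hence f_h = C1*exp(-x) + C2*exp(5*x).
For the particular solution try f_p = A0 + A1*x. Substituting and matching coefficients of each power of x gives A0 = -44/25, A1 = 6/5, so f_p = -44/25 + 6*x/5.
General solution: f = -44/25 + 6*x/5 + C1*exp(-x) + C2*exp(5*x).
Apply the initial conditions: f(0) = -44/25 + C1 + C2 = -3 and f'(0) = 6/5 - C1 + 5*C2 = -1. Solving gives C1 = -2/3, C2 = -43/75.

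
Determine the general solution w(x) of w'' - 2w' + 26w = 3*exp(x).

Characteristic equation r² - 2r + 26 = 0 has discriminant (-2)² - 4·(26) = -100 < 0, so r = 1 ± 5i.
Hence w_h = C1*cos(5*x)*exp(x) + C2*exp(x)*sin(5*x).
Try w_p = A*exp(x). Substituting into the equation and dividing by exp(x) gives A = 3/25, so w_p = 3*exp(x)/25.

w = 3*exp(x)/25 + C1*cos(5*x)*exp(x) + C2*exp(x)*sin(5*x)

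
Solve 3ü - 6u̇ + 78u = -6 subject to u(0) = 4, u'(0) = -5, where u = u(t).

u = -1/13 - 118*exp(t)*sin(5*t)/65 + 53*cos(5*t)*exp(t)/13

Divide through by 3: u'' - 2u' + 26u = -2.
Characteristic equation r² - 2r + 26 = 0 has discriminant (-2)² - 4·(26) = -100 < 0, so r = 1 ± 5i.
Hence u_h = C1*cos(5*t)*exp(t) + C2*exp(t)*sin(5*t).
For the particular solution try u_p = A0. Substituting and matching coefficients of each power of t gives A0 = -1/13, so u_p = -1/13.
General solution: u = -1/13 + C1*cos(5*t)*exp(t) + C2*exp(t)*sin(5*t).
Apply the initial conditions: u(0) = -1/13 + C1 = 4 and u'(0) = C1 + 5*C2 = -5. Solving gives C1 = 53/13, C2 = -118/65.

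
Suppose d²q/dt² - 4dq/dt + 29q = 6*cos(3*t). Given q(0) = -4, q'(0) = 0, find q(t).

q = -9*sin(3*t)/68 + 15*cos(3*t)/68 - 287*cos(5*t)*exp(2*t)/68 + 601*exp(2*t)*sin(5*t)/340

Characteristic equation r² - 4r + 29 = 0 has discriminant (-4)² - 4·(29) = -100 < 0, so r = 2 ± 5i.
Hence q_h = C1*cos(5*t)*exp(2*t) + C2*exp(2*t)*sin(5*t).
Try q_p = A*cos(3*t) + B*sin(3*t). Substituting and equating the coefficients of cos(3t) and sin(3t) gives A = 15/68, B = -9/68, so q_p = -9*sin(3*t)/68 + 15*cos(3*t)/68.
General solution: q = -9*sin(3*t)/68 + 15*cos(3*t)/68 + C1*cos(5*t)*exp(2*t) + C2*exp(2*t)*sin(5*t).
Apply the initial conditions: q(0) = 15/68 + C1 = -4 and q'(0) = -27/68 + 2*C1 + 5*C2 = 0. Solving gives C1 = -287/68, C2 = 601/340.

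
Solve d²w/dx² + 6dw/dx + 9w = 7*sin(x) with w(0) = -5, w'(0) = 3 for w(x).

Characteristic equation r² + 6r + 9 = 0 has discriminant (6)² - 4·(9) = 0, so r = -3 is a repeated root.
Hence w_h = (C1 + C2*x)*exp(-3*x).
Try w_p = A*cos(x) + B*sin(x). Substituting and equating the coefficients of cos(x) and sin(x) gives A = -21/50, B = 14/25, so w_p = -21*cos(x)/50 + 14*sin(x)/25.
General solution: w = -21*cos(x)/50 + 14*sin(x)/25 + C1*exp(-3*x) + C2*x*exp(-3*x).
Apply the initial conditions: w(0) = -21/50 + C1 = -5 and w'(0) = 14/25 + C2 - 3*C1 = 3. Solving gives C1 = -229/50, C2 = -113/10.

w = -229*exp(-3*x)/50 - 21*cos(x)/50 + 14*sin(x)/25 - 113*x*exp(-3*x)/10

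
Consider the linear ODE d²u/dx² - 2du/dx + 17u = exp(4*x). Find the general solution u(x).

u = exp(4*x)/25 + C1*cos(4*x)*exp(x) + C2*exp(x)*sin(4*x)

Characteristic equation r² - 2r + 17 = 0 has discriminant (-2)² - 4·(17) = -64 < 0, so r = 1 ± 4i.
Hence u_h = C1*cos(4*x)*exp(x) + C2*exp(x)*sin(4*x).
Try u_p = A*exp(4*x). Substituting into the equation and dividing by exp(4*x) gives A = 1/25, so u_p = exp(4*x)/25.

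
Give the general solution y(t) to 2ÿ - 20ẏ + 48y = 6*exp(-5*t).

Divide through by 2: y'' - 10y' + 24y = 3*exp(-5*t).
Characteristic equation r² - 10r + 24 = 0 factors as (r - 6)(r - 4) = 0, so r = 6, 4.
Hence y_h = C1*exp(6*t) + C2*exp(4*t).
Try y_p = A*exp(-5*t). Substituting into the equation and dividing by exp(-5*t) gives A = 1/33, so y_p = exp(-5*t)/33.

y = exp(-5*t)/33 + C1*exp(6*t) + C2*exp(4*t)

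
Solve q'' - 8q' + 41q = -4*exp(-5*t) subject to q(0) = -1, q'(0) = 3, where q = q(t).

q = -2*exp(-5*t)/53 - 51*cos(5*t)*exp(4*t)/53 + 353*exp(4*t)*sin(5*t)/265

Characteristic equation r² - 8r + 41 = 0 has discriminant (-8)² - 4·(41) = -100 < 0, so r = 4 ± 5i.
Hence q_h = C1*cos(5*t)*exp(4*t) + C2*exp(4*t)*sin(5*t).
Try q_p = A*exp(-5*t). Substituting into the equation and dividing by exp(-5*t) gives A = -2/53, so q_p = -2*exp(-5*t)/53.
General solution: q = -2*exp(-5*t)/53 + C1*cos(5*t)*exp(4*t) + C2*exp(4*t)*sin(5*t).
Apply the initial conditions: q(0) = -2/53 + C1 = -1 and q'(0) = 10/53 + 4*C1 + 5*C2 = 3. Solving gives C1 = -51/53, C2 = 353/265.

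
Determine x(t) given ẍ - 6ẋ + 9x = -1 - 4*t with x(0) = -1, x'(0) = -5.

x = -11/27 - 16*exp(3*t)/27 - 4*t/9 - 25*t*exp(3*t)/9

Characteristic equation r² - 6r + 9 = 0 has discriminant (-6)² - 4·(9) = 0, so r = 3 is a repeated root.
Hence x_h = (C1 + C2*t)*exp(3*t).
For the particular solution try x_p = A0 + A1*t. Substituting and matching coefficients of each power of t gives A0 = -11/27, A1 = -4/9, so x_p = -11/27 - 4*t/9.
General solution: x = -11/27 - 4*t/9 + C1*exp(3*t) + C2*t*exp(3*t).
Apply the initial conditions: x(0) = -11/27 + C1 = -1 and x'(0) = -4/9 + C2 + 3*C1 = -5. Solving gives C1 = -16/27, C2 = -25/9.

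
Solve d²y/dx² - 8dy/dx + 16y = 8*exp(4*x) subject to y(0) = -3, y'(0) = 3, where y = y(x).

y = -3*exp(4*x) + 4*x**2*exp(4*x) + 15*x*exp(4*x)

Characteristic equation r² - 8r + 16 = 0 has discriminant (-8)² - 4·(16) = 0, so r = 4 is a repeated root.
Hence y_h = (C1 + C2*x)*exp(4*x).
Since exp(4*x) solves the homogeneous equation (r = 4 is a root of multiplicity 2), multiply the trial by x^2. Try y_p = A*x^2*exp(4*x). Substituting into the equation and dividing by exp(4*x) gives A = 4, so y_p = 4*x^2*exp(4*x).
General solution: y = C1*exp(4*x) + 4*x^2*exp(4*x) + C2*x*exp(4*x).
Apply the initial conditions: y(0) = C1 = -3 and y'(0) = C2 + 4*C1 = 3. Solving gives C1 = -3, C2 = 15.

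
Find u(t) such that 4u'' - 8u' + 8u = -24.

u = -3 + C1*cos(t)*exp(t) + C2*exp(t)*sin(t)

Divide through by 4: u'' - 2u' + 2u = -6.
Characteristic equation r² - 2r + 2 = 0 has discriminant (-2)² - 4·(2) = -4 < 0, so r = 1 ± i.
Hence u_h = C1*cos(t)*exp(t) + C2*exp(t)*sin(t).
For the particular solution try u_p = A0. Substituting and matching coefficients of each power of t gives A0 = -3, so u_p = -3.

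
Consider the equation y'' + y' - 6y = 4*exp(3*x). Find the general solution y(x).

Characteristic equation r² + r - 6 = 0 factors as (r - 2)(r + 3) = 0, so r = 2, -3.
Hence y_h = C1*exp(2*x) + C2*exp(-3*x).
Try y_p = A*exp(3*x). Substituting into the equation and dividing by exp(3*x) gives A = 2/3, so y_p = 2*exp(3*x)/3.

y = 2*exp(3*x)/3 + C1*exp(2*x) + C2*exp(-3*x)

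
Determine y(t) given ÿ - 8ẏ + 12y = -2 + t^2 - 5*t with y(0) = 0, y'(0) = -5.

y = -83/216 - 295*exp(6*t)/216 - 11*t/36 + t**2/12 + 7*exp(2*t)/4

Characteristic equation r² - 8r + 12 = 0 factors as (r - 6)(r - 2) = 0, so r = 6, 2.
Hence y_h = C1*exp(6*t) + C2*exp(2*t).
For the particular solution try y_p = A0 + A1*t + A2*t^2. Substituting and matching coefficients of each power of t gives A0 = -83/216, A1 = -11/36, A2 = 1/12, so y_p = -83/216 - 11*t/36 + t^2/12.
General solution: y = -83/216 - 11*t/36 + t^2/12 + C1*exp(6*t) + C2*exp(2*t).
Apply the initial conditions: y(0) = -83/216 + C1 + C2 = 0 and y'(0) = -11/36 + 2*C2 + 6*C1 = -5. Solving gives C1 = -295/216, C2 = 7/4.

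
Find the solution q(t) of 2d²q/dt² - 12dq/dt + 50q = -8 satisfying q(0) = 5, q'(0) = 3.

Divide through by 2: q'' - 6q' + 25q = -4.
Characteristic equation r² - 6r + 25 = 0 has discriminant (-6)² - 4·(25) = -64 < 0, so r = 3 ± 4i.
Hence q_h = C1*cos(4*t)*exp(3*t) + C2*exp(3*t)*sin(4*t).
For the particular solution try q_p = A0. Substituting and matching coefficients of each power of t gives A0 = -4/25, so q_p = -4/25.
General solution: q = -4/25 + C1*cos(4*t)*exp(3*t) + C2*exp(3*t)*sin(4*t).
Apply the initial conditions: q(0) = -4/25 + C1 = 5 and q'(0) = 3*C1 + 4*C2 = 3. Solving gives C1 = 129/25, C2 = -78/25.

q = -4/25 - 78*exp(3*t)*sin(4*t)/25 + 129*cos(4*t)*exp(3*t)/25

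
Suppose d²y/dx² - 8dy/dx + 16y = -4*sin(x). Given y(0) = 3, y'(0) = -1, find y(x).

y = -60*sin(x)/289 - 32*cos(x)/289 + 899*exp(4*x)/289 - 225*x*exp(4*x)/17

Characteristic equation r² - 8r + 16 = 0 has discriminant (-8)² - 4·(16) = 0, so r = 4 is a repeated root.
Hence y_h = (C1 + C2*x)*exp(4*x).
Try y_p = A*cos(x) + B*sin(x). Substituting and equating the coefficients of cos(x) and sin(x) gives A = -32/289, B = -60/289, so y_p = -60*sin(x)/289 - 32*cos(x)/289.
General solution: y = -60*sin(x)/289 - 32*cos(x)/289 + C1*exp(4*x) + C2*x*exp(4*x).
Apply the initial conditions: y(0) = -32/289 + C1 = 3 and y'(0) = -60/289 + C2 + 4*C1 = -1. Solving gives C1 = 899/289, C2 = -225/17.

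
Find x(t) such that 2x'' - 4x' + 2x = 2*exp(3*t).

x = exp(3*t)/4 + C1*exp(t) + C2*t*exp(t)

Divide through by 2: x'' - 2x' + x = exp(3*t).
Characteristic equation r² - 2r + 1 = 0 has discriminant (-2)² - 4·(1) = 0, so r = 1 is a repeated root.
Hence x_h = (C1 + C2*t)*exp(t).
Try x_p = A*exp(3*t). Substituting into the equation and dividing by exp(3*t) gives A = 1/4, so x_p = exp(3*t)/4.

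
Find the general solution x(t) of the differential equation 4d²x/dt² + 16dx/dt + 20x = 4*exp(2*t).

x = exp(2*t)/17 + C1*cos(t)*exp(-2*t) + C2*exp(-2*t)*sin(t)

Divide through by 4: x'' + 4x' + 5x = exp(2*t).
Characteristic equation r² + 4r + 5 = 0 has discriminant (4)² - 4·(5) = -4 < 0, so r = -2 ± i.
Hence x_h = C1*cos(t)*exp(-2*t) + C2*exp(-2*t)*sin(t).
Try x_p = A*exp(2*t). Substituting into the equation and dividing by exp(2*t) gives A = 1/17, so x_p = exp(2*t)/17.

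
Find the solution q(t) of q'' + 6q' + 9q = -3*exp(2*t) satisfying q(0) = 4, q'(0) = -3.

q = -3*exp(2*t)/25 + 103*exp(-3*t)/25 + 48*t*exp(-3*t)/5

Characteristic equation r² + 6r + 9 = 0 has discriminant (6)² - 4·(9) = 0, so r = -3 is a repeated root.
Hence q_h = (C1 + C2*t)*exp(-3*t).
Try q_p = A*exp(2*t). Substituting into the equation and dividing by exp(2*t) gives A = -3/25, so q_p = -3*exp(2*t)/25.
General solution: q = -3*exp(2*t)/25 + C1*exp(-3*t) + C2*t*exp(-3*t).
Apply the initial conditions: q(0) = -3/25 + C1 = 4 and q'(0) = -6/25 + C2 - 3*C1 = -3. Solving gives C1 = 103/25, C2 = 48/5.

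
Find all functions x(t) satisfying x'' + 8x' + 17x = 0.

x = C1*cos(t)*exp(-4*t) + C2*exp(-4*t)*sin(t)

Characteristic equation r² + 8r + 17 = 0 has discriminant (8)² - 4·(17) = -4 < 0, so r = -4 ± i.
Hence x_h = C1*cos(t)*exp(-4*t) + C2*exp(-4*t)*sin(t).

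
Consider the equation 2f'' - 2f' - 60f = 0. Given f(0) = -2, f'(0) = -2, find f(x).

f = -12*exp(6*x)/11 - 10*exp(-5*x)/11

Divide through by 2: f'' - f' - 30f = 0.
Characteristic equation r² - r - 30 = 0 factors as (r + 5)(r - 6) = 0, so r = -5, 6.
Hence f_h = C1*exp(-5*x) + C2*exp(6*x).
Apply the initial conditions: f(0) = C1 + C2 = -2 and f'(0) = -5*C1 + 6*C2 = -2. Solving gives C1 = -10/11, C2 = -12/11.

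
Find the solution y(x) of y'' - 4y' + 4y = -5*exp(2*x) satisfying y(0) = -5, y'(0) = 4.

Characteristic equation r² - 4r + 4 = 0 has discriminant (-4)² - 4·(4) = 0, so r = 2 is a repeated root.
Hence y_h = (C1 + C2*x)*exp(2*x).
Since exp(2*x) solves the homogeneous equation (r = 2 is a root of multiplicity 2), multiply the trial by x^2. Try y_p = A*x^2*exp(2*x). Substituting into the equation and dividing by exp(2*x) gives A = -5/2, so y_p = -5*x^2*exp(2*x)/2.
General solution: y = C1*exp(2*x) - 5*x^2*exp(2*x)/2 + C2*x*exp(2*x).
Apply the initial conditions: y(0) = C1 = -5 and y'(0) = C2 + 2*C1 = 4. Solving gives C1 = -5, C2 = 14.

y = -5*exp(2*x) + 14*x*exp(2*x) - 5*x**2*exp(2*x)/2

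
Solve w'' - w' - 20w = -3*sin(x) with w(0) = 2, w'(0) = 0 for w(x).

w = -3*cos(x)/442 + 63*sin(x)/442 + 173*exp(-4*x)/153 + 205*exp(5*x)/234

Characteristic equation r² - r - 20 = 0 factors as (r - 5)(r + 4) = 0, so r = 5, -4.
Hence w_h = C1*exp(5*x) + C2*exp(-4*x).
Try w_p = A*cos(x) + B*sin(x). Substituting and equating the coefficients of cos(x) and sin(x) gives A = -3/442, B = 63/442, so w_p = -3*cos(x)/442 + 63*sin(x)/442.
General solution: w = -3*cos(x)/442 + 63*sin(x)/442 + C1*exp(5*x) + C2*exp(-4*x).
Apply the initial conditions: w(0) = -3/442 + C1 + C2 = 2 and w'(0) = 63/442 - 4*C2 + 5*C1 = 0. Solving gives C1 = 205/234, C2 = 173/153.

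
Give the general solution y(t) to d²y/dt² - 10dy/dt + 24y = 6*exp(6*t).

y = C1*exp(6*t) + C2*exp(4*t) + 3*t*exp(6*t)

Characteristic equation r² - 10r + 24 = 0 factors as (r - 6)(r - 4) = 0, so r = 6, 4.
Hence y_h = C1*exp(6*t) + C2*exp(4*t).
Since exp(6*t) solves the homogeneous equation (r = 6 is a root of multiplicity 1), multiply the trial by t. Try y_p = A*t*exp(6*t). Substituting into the equation and dividing by exp(6*t) gives A = 3, so y_p = 3*t*exp(6*t).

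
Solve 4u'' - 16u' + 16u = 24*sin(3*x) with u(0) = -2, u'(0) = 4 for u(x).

Divide through by 4: u'' - 4u' + 4u = 6*sin(3*x).
Characteristic equation r² - 4r + 4 = 0 has discriminant (-4)² - 4·(4) = 0, so r = 2 is a repeated root.
Hence u_h = (C1 + C2*x)*exp(2*x).
Try u_p = A*cos(3*x) + B*sin(3*x). Substituting and equating the coefficients of cos(3x) and sin(3x) gives A = 72/169, B = -30/169, so u_p = -30*sin(3*x)/169 + 72*cos(3*x)/169.
General solution: u = -30*sin(3*x)/169 + 72*cos(3*x)/169 + C1*exp(2*x) + C2*x*exp(2*x).
Apply the initial conditions: u(0) = 72/169 + C1 = -2 and u'(0) = -90/169 + C2 + 2*C1 = 4. Solving gives C1 = -410/169, C2 = 122/13.

u = -410*exp(2*x)/169 - 30*sin(3*x)/169 + 72*cos(3*x)/169 + 122*x*exp(2*x)/13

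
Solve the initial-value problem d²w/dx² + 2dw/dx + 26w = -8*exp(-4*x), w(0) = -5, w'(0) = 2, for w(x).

Characteristic equation r² + 2r + 26 = 0 has discriminant (2)² - 4·(26) = -100 < 0, so r = -1 ± 5i.
Hence w_h = C1*cos(5*x)*exp(-x) + C2*exp(-x)*sin(5*x).
Try w_p = A*exp(-4*x). Substituting into the equation and dividing by exp(-4*x) gives A = -4/17, so w_p = -4*exp(-4*x)/17.
General solution: w = -4*exp(-4*x)/17 + C1*cos(5*x)*exp(-x) + C2*exp(-x)*sin(5*x).
Apply the initial conditions: w(0) = -4/17 + C1 = -5 and w'(0) = 16/17 - C1 + 5*C2 = 2. Solving gives C1 = -81/17, C2 = -63/85.

w = -4*exp(-4*x)/17 - 81*cos(5*x)*exp(-x)/17 - 63*exp(-x)*sin(5*x)/85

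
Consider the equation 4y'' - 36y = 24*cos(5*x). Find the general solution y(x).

Divide through by 4: y'' - 9y = 6*cos(5*x).
Characteristic equation r² - 9 = 0 factors as (r + 3)(r - 3) = 0, so r = -3, 3.
Hence y_h = C1*exp(-3*x) + C2*exp(3*x).
Try y_p = A*cos(5*x) + B*sin(5*x). Substituting and equating the coefficients of cos(5x) and sin(5x) gives A = -3/17, B = 0, so y_p = -3*cos(5*x)/17.

y = -3*cos(5*x)/17 + C1*exp(-3*x) + C2*exp(3*x)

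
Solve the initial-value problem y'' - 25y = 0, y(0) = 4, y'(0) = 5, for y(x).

y = 3*exp(-5*x)/2 + 5*exp(5*x)/2

Characteristic equation r² - 25 = 0 factors as (r + 5)(r - 5) = 0, so r = -5, 5.
Hence y_h = C1*exp(-5*x) + C2*exp(5*x).
Apply the initial conditions: y(0) = C1 + C2 = 4 and y'(0) = -5*C1 + 5*C2 = 5. Solving gives C1 = 3/2, C2 = 5/2.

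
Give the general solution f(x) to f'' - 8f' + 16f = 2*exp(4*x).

f = C1*exp(4*x) + x**2*exp(4*x) + C2*x*exp(4*x)

Characteristic equation r² - 8r + 16 = 0 has discriminant (-8)² - 4·(16) = 0, so r = 4 is a repeated root.
Hence f_h = (C1 + C2*x)*exp(4*x).
Since exp(4*x) solves the homogeneous equation (r = 4 is a root of multiplicity 2), multiply the trial by x^2. Try f_p = A*x^2*exp(4*x). Substituting into the equation and dividing by exp(4*x) gives A = 1, so f_p = x^2*exp(4*x).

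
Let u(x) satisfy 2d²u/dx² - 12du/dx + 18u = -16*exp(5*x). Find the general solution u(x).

Divide through by 2: u'' - 6u' + 9u = -8*exp(5*x).
Characteristic equation r² - 6r + 9 = 0 has discriminant (-6)² - 4·(9) = 0, so r = 3 is a repeated root.
Hence u_h = (C1 + C2*x)*exp(3*x).
Try u_p = A*exp(5*x). Substituting into the equation and dividing by exp(5*x) gives A = -2, so u_p = -2*exp(5*x).

u = -2*exp(5*x) + C1*exp(3*x) + C2*x*exp(3*x)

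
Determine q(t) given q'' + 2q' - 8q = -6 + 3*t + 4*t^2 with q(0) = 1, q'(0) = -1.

Characteristic equation r² + 2r - 8 = 0 factors as (r + 4)(r - 2) = 0, so r = -4, 2.
Hence q_h = C1*exp(-4*t) + C2*exp(2*t).
For the particular solution try q_p = A0 + A1*t + A2*t^2. Substituting and matching coefficients of each power of t gives A0 = 15/32, A1 = -5/8, A2 = -1/2, so q_p = 15/32 - 5*t/8 - t^2/2.
General solution: q = 15/32 - 5*t/8 - t^2/2 + C1*exp(-4*t) + C2*exp(2*t).
Apply the initial conditions: q(0) = 15/32 + C1 + C2 = 1 and q'(0) = -5/8 - 4*C1 + 2*C2 = -1. Solving gives C1 = 23/96, C2 = 7/24.

q = 15/32 - 5*t/8 - t**2/2 + 7*exp(2*t)/24 + 23*exp(-4*t)/96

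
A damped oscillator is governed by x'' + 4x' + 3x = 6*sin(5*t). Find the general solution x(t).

x = -33*sin(5*t)/221 - 30*cos(5*t)/221 + C1*exp(-t) + C2*exp(-3*t)

Characteristic equation r² + 4r + 3 = 0 factors as (r + 1)(r + 3) = 0, so r = -1, -3.
Hence x_h = C1*exp(-t) + C2*exp(-3*t).
Try x_p = A*cos(5*t) + B*sin(5*t). Substituting and equating the coefficients of cos(5t) and sin(5t) gives A = -30/221, B = -33/221, so x_p = -33*sin(5*t)/221 - 30*cos(5*t)/221.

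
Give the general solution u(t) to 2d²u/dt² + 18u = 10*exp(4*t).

Divide through by 2: u'' + 9u = 5*exp(4*t).
Characteristic equation r² + 9 = 0 has discriminant (0)² - 4·(9) = -36 < 0, so r = ± 3i.
Hence u_h = C1*cos(3*t) + C2*sin(3*t).
Try u_p = A*exp(4*t). Substituting into the equation and dividing by exp(4*t) gives A = 1/5, so u_p = exp(4*t)/5.

u = exp(4*t)/5 + C1*cos(3*t) + C2*sin(3*t)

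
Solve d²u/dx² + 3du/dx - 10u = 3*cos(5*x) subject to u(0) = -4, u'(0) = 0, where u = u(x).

Characteristic equation r² + 3r - 10 = 0 factors as (r - 2)(r + 5) = 0, so r = 2, -5.
Hence u_h = C1*exp(2*x) + C2*exp(-5*x).
Try u_p = A*cos(5*x) + B*sin(5*x). Substituting and equating the coefficients of cos(5x) and sin(5x) gives A = -21/290, B = 9/290, so u_p = -21*cos(5*x)/290 + 9*sin(5*x)/290.
General solution: u = -21*cos(5*x)/290 + 9*sin(5*x)/290 + C1*exp(2*x) + C2*exp(-5*x).
Apply the initial conditions: u(0) = -21/290 + C1 + C2 = -4 and u'(0) = 9/58 - 5*C2 + 2*C1 = 0. Solving gives C1 = -82/29, C2 = -11/10.

u = -82*exp(2*x)/29 - 21*cos(5*x)/290 - 11*exp(-5*x)/10 + 9*sin(5*x)/290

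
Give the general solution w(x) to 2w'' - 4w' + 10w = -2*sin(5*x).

Divide through by 2: w'' - 2w' + 5w = -sin(5*x).
Characteristic equation r² - 2r + 5 = 0 has discriminant (-2)² - 4·(5) = -16 < 0, so r = 1 ± 2i.
Hence w_h = C1*cos(2*x)*exp(x) + C2*exp(x)*sin(2*x).
Try w_p = A*cos(5*x) + B*sin(5*x). Substituting and equating the coefficients of cos(5x) and sin(5x) gives A = -1/50, B = 1/25, so w_p = -cos(5*x)/50 + sin(5*x)/25.

w = -cos(5*x)/50 + sin(5*x)/25 + C1*cos(2*x)*exp(x) + C2*exp(x)*sin(2*x)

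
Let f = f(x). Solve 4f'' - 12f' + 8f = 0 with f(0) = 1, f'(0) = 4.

Divide through by 4: f'' - 3f' + 2f = 0.
Characteristic equation r² - 3r + 2 = 0 factors as (r - 1)(r - 2) = 0, so r = 1, 2.
Hence f_h = C1*exp(x) + C2*exp(2*x).
Apply the initial conditions: f(0) = C1 + C2 = 1 and f'(0) = C1 + 2*C2 = 4. Solving gives C1 = -2, C2 = 3.

f = -2*exp(x) + 3*exp(2*x)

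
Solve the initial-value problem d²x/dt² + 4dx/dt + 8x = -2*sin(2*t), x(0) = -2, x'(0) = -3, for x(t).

x = -sin(2*t)/10 + cos(2*t)/5 - 18*exp(-2*t)*sin(2*t)/5 - 11*cos(2*t)*exp(-2*t)/5

Characteristic equation r² + 4r + 8 = 0 has discriminant (4)² - 4·(8) = -16 < 0, so r = -2 ± 2i.
Hence x_h = C1*cos(2*t)*exp(-2*t) + C2*exp(-2*t)*sin(2*t).
Try x_p = A*cos(2*t) + B*sin(2*t). Substituting and equating the coefficients of cos(2t) and sin(2t) gives A = 1/5, B = -1/10, so x_p = -sin(2*t)/10 + cos(2*t)/5.
General solution: x = -sin(2*t)/10 + cos(2*t)/5 + C1*cos(2*t)*exp(-2*t) + C2*exp(-2*t)*sin(2*t).
Apply the initial conditions: x(0) = 1/5 + C1 = -2 and x'(0) = -1/5 - 2*C1 + 2*C2 = -3. Solving gives C1 = -11/5, C2 = -18/5.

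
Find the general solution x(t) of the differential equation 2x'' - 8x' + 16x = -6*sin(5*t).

Divide through by 2: x'' - 4x' + 8x = -3*sin(5*t).
Characteristic equation r² - 4r + 8 = 0 has discriminant (-4)² - 4·(8) = -16 < 0, so r = 2 ± 2i.
Hence x_h = C1*cos(2*t)*exp(2*t) + C2*exp(2*t)*sin(2*t).
Try x_p = A*cos(5*t) + B*sin(5*t). Substituting and equating the coefficients of cos(5t) and sin(5t) gives A = -60/689, B = 51/689, so x_p = -60*cos(5*t)/689 + 51*sin(5*t)/689.

x = -60*cos(5*t)/689 + 51*sin(5*t)/689 + C1*cos(2*t)*exp(2*t) + C2*exp(2*t)*sin(2*t)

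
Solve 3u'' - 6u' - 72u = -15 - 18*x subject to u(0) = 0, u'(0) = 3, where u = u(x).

Divide through by 3: u'' - 2u' - 24u = -5 - 6*x.
Characteristic equation r² - 2r - 24 = 0 factors as (r + 4)(r - 6) = 0, so r = -4, 6.
Hence u_h = C1*exp(-4*x) + C2*exp(6*x).
For the particular solution try u_p = A0 + A1*x. Substituting and matching coefficients of each power of x gives A0 = 3/16, A1 = 1/4, so u_p = 3/16 + x/4.
General solution: u = 3/16 + x/4 + C1*exp(-4*x) + C2*exp(6*x).
Apply the initial conditions: u(0) = 3/16 + C1 + C2 = 0 and u'(0) = 1/4 - 4*C1 + 6*C2 = 3. Solving gives C1 = -31/80, C2 = 1/5.

u = 3/16 - 31*exp(-4*x)/80 + x/4 + exp(6*x)/5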